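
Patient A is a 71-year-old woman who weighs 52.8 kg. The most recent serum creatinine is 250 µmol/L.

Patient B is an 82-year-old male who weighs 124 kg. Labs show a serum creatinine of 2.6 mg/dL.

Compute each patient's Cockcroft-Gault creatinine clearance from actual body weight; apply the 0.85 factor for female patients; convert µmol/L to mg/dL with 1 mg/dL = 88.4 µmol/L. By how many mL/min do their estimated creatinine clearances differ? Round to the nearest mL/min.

23 mL/min

Patient A: SCr = 250 / 88.4 = 2.828 mg/dL
Patient A: CrCl = (140 − 71) × 52.8 / (72 × 2.828) × 0.85 = 3643.2 / 203.62 × 0.85 ≈ 15.2 mL/min
Patient B: CrCl = (140 − 82) × 124 / (72 × 2.6) = 7192.0 / 187.20 ≈ 38.4 mL/min
|15.2 − 38.4| = 23.2 mL/min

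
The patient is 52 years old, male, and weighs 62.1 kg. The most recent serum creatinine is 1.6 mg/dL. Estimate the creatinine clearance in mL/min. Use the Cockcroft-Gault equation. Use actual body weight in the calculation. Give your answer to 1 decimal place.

47.4 mL/min

CrCl = (140 − 52) × 62.1 / (72 × 1.6) = 5464.8 / 115.20 ≈ 47.4 mL/min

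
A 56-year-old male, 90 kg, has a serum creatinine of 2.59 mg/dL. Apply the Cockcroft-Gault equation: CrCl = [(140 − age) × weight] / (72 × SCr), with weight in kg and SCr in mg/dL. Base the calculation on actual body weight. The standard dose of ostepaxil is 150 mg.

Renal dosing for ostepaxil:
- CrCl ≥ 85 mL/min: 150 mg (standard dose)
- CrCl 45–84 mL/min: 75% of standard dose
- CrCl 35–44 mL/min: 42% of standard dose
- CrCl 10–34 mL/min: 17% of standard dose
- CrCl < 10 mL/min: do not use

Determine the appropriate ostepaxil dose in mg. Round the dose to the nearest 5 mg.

65 mg

CrCl = (140 − 56) × 90 / (72 × 2.59) = 7560.0 / 186.48 ≈ 40.5 mL/min
CrCl ≈ 41 mL/min → bracket 35–44 mL/min.
42% of 150 mg = 63 mg → 65 mg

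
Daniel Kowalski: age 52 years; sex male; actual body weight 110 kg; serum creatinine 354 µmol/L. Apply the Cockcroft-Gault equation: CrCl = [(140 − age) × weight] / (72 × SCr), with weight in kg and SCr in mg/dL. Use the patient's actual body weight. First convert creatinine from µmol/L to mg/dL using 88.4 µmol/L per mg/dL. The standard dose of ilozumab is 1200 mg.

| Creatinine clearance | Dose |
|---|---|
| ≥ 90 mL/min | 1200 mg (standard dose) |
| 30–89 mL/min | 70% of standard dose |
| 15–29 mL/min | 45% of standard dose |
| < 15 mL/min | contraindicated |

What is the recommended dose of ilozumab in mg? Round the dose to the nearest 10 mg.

SCr = 354 / 88.4 = 4.005 mg/dL
CrCl = (140 − 52) × 110 / (72 × 4.005) = 9680.0 / 288.36 ≈ 33.6 mL/min
CrCl ≈ 34 mL/min → bracket 30–89 mL/min.
70% of 1200 mg = 840 mg

840 mg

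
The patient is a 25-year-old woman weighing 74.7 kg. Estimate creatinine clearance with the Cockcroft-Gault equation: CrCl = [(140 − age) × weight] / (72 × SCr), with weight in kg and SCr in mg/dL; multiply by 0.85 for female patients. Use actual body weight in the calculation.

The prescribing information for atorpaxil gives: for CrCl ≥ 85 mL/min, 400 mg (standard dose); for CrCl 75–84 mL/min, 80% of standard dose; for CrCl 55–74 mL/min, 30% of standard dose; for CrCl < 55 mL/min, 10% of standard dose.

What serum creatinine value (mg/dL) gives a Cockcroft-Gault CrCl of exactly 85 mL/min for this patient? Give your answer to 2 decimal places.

1.19 mg/dL

Standard dose requires CrCl ≥ 85 mL/min.
Set (140 − 25) × 74.7 × 0.85 / (72 × SCr) = 85
SCr = (140 − 25) × 74.7 × 0.85 / (72 × 85) = 1.193 mg/dL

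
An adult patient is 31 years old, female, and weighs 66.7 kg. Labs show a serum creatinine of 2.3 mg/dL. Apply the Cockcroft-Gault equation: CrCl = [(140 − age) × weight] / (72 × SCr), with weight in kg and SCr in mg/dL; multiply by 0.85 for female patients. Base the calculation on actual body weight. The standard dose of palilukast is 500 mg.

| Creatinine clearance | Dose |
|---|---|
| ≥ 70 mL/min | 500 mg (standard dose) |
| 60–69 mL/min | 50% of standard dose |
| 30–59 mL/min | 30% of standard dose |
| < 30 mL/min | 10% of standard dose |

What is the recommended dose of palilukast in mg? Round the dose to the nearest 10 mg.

150 mg

CrCl = (140 − 31) × 66.7 / (72 × 2.3) × 0.85 = 7270.3 / 165.60 × 0.85 ≈ 37.3 mL/min
CrCl ≈ 37 mL/min → bracket 30–59 mL/min.
30% of 500 mg = 150 mg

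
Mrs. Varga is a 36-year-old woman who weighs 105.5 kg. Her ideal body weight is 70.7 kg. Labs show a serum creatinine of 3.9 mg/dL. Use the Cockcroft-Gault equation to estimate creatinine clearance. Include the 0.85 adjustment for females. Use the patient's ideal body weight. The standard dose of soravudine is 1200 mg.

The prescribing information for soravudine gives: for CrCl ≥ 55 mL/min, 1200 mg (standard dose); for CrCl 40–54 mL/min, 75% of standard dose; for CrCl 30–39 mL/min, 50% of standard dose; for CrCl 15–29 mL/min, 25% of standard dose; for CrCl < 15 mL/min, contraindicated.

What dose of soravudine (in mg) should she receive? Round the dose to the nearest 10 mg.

300 mg

CrCl = (140 − 36) × 70.7 / (72 × 3.9) × 0.85 = 7352.8 / 280.80 × 0.85 ≈ 22.3 mL/min
CrCl ≈ 22 mL/min → bracket 15–29 mL/min.
25% of 1200 mg = 300 mg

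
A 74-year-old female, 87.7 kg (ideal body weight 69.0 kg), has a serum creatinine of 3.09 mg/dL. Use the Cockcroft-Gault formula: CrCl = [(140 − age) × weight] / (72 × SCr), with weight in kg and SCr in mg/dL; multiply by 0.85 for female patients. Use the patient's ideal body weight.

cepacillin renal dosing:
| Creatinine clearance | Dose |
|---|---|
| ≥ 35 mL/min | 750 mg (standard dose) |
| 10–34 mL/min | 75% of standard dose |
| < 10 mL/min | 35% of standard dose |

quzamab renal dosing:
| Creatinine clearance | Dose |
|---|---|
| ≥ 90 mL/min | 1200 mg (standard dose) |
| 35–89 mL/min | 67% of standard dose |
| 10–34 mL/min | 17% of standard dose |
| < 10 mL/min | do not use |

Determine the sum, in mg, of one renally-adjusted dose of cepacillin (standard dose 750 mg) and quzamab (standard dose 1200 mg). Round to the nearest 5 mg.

CrCl = (140 − 74) × 69 / (72 × 3.09) × 0.85 = 4554.0 / 222.48 × 0.85 ≈ 17.4 mL/min
CrCl ≈ 17 mL/min.
cepacillin: 10–34 mL/min → 75% of 750 mg = 562.5 mg.
quzamab: 10–34 mL/min → 17% of 1200 mg = 204 mg.
Total = 562.5 + 204 = 766.5 mg.

765 mg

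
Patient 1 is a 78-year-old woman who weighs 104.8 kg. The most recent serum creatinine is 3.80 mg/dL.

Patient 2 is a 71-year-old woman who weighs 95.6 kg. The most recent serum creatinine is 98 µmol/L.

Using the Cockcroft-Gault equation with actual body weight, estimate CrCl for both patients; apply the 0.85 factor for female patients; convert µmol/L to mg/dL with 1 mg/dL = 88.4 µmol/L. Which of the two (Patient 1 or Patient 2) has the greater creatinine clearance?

Patient 1: CrCl = (140 − 78) × 104.8 / (72 × 3.8) × 0.85 = 6497.6 / 273.60 × 0.85 ≈ 20.2 mL/min
Patient 2: SCr = 98 / 88.4 = 1.109 mg/dL
Patient 2: CrCl = (140 − 71) × 95.6 / (72 × 1.109) × 0.85 = 6596.4 / 79.85 × 0.85 ≈ 70.2 mL/min
20.2 vs 70.2 mL/min → Patient 2 is higher.

Patient 2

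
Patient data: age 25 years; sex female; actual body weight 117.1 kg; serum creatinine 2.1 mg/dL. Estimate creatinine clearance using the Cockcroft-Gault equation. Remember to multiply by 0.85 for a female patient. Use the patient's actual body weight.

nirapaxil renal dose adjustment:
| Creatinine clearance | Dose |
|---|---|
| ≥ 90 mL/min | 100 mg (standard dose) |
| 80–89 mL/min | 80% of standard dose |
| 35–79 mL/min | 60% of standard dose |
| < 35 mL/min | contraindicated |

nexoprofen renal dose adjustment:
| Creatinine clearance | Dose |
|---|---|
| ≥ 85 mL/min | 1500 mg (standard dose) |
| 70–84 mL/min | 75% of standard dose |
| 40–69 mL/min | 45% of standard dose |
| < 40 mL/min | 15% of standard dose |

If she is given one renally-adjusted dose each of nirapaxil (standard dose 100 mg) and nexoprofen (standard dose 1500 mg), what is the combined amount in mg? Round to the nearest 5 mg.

CrCl = (140 − 25) × 117.1 / (72 × 2.1) × 0.85 = 13466.5 / 151.20 × 0.85 ≈ 75.7 mL/min
CrCl ≈ 76 mL/min.
nirapaxil: 35–79 mL/min → 60% of 100 mg = 60 mg.
nexoprofen: 70–84 mL/min → 75% of 1500 mg = 1125 mg.
Total = 60 + 1125 = 1185 mg.

1185 mg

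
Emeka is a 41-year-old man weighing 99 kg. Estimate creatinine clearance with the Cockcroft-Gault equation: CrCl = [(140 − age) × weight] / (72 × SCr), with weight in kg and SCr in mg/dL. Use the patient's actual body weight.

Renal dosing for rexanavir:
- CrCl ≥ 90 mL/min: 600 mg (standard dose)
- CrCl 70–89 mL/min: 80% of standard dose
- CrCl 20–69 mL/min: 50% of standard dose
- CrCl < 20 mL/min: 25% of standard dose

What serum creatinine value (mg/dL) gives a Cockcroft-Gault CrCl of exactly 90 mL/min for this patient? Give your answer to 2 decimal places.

1.51 mg/dL

Standard dose requires CrCl ≥ 90 mL/min.
Set (140 − 41) × 99 / (72 × SCr) = 90
SCr = (140 − 41) × 99 / (72 × 90) = 1.512 mg/dL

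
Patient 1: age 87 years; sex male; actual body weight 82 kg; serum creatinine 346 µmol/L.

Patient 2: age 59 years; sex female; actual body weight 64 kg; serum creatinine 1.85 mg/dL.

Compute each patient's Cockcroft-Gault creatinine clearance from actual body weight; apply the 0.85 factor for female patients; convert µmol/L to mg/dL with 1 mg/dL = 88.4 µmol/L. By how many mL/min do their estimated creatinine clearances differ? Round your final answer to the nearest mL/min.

18 mL/min

Patient 1: SCr = 346 / 88.4 = 3.914 mg/dL
Patient 1: CrCl = (140 − 87) × 82 / (72 × 3.914) = 4346.0 / 281.81 ≈ 15.4 mL/min
Patient 2: CrCl = (140 − 59) × 64 / (72 × 1.85) × 0.85 = 5184.0 / 133.20 × 0.85 ≈ 33.1 mL/min
|15.4 − 33.1| = 17.7 mL/min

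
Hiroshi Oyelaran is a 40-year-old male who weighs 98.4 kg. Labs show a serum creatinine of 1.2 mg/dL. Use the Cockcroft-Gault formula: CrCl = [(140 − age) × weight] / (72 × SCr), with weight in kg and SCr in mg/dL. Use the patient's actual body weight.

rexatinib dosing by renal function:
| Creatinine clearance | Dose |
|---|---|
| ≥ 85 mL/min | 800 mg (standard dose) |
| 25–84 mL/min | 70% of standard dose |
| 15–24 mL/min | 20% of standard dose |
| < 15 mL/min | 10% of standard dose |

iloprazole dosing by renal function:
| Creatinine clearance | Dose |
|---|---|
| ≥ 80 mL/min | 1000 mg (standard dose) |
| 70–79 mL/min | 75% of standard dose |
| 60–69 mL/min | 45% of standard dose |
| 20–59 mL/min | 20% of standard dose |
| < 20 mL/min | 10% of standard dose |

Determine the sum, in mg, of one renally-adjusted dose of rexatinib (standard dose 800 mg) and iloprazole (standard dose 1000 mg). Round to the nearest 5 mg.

1800 mg

CrCl = (140 − 40) × 98.4 / (72 × 1.2) = 9840.0 / 86.40 ≈ 113.9 mL/min
CrCl ≈ 114 mL/min.
rexatinib: ≥ 85 mL/min → 100% of 800 mg = 800 mg.
iloprazole: ≥ 80 mL/min → 100% of 1000 mg = 1000 mg.
Total = 800 + 1000 = 1800 mg.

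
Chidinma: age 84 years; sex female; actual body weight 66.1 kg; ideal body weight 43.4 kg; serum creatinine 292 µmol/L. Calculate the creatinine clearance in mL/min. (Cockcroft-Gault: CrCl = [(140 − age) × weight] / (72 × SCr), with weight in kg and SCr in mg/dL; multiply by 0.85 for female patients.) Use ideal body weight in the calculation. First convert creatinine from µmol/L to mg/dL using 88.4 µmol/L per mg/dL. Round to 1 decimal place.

8.7 mL/min

SCr = 292 / 88.4 = 3.303 mg/dL
CrCl = (140 − 84) × 43.4 / (72 × 3.303) × 0.85 = 2430.4 / 237.82 × 0.85 ≈ 8.7 mL/min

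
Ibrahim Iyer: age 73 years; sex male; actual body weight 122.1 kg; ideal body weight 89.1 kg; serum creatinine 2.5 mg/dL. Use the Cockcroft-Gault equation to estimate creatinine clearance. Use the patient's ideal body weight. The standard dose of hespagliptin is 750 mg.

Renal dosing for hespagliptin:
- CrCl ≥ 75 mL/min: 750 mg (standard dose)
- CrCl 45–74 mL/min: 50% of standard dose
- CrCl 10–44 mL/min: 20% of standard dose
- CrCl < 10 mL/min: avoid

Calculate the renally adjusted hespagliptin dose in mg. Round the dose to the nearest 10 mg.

CrCl = (140 − 73) × 89.1 / (72 × 2.5) = 5969.7 / 180.00 ≈ 33.2 mL/min
CrCl ≈ 33 mL/min → bracket 10–44 mL/min.
20% of 750 mg = 150 mg

150 mg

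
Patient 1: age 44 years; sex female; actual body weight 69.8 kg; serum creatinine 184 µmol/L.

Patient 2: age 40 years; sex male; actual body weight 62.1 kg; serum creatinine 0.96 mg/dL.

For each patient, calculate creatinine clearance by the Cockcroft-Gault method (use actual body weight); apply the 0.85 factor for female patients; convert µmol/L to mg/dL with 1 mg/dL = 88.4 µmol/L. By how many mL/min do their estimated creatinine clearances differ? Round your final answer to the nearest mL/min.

Patient 1: SCr = 184 / 88.4 = 2.081 mg/dL
Patient 1: CrCl = (140 − 44) × 69.8 / (72 × 2.081) × 0.85 = 6700.8 / 149.83 × 0.85 ≈ 38.0 mL/min
Patient 2: CrCl = (140 − 40) × 62.1 / (72 × 0.96) = 6210.0 / 69.12 ≈ 89.8 mL/min
|38.0 − 89.8| = 51.8 mL/min

52 mL/min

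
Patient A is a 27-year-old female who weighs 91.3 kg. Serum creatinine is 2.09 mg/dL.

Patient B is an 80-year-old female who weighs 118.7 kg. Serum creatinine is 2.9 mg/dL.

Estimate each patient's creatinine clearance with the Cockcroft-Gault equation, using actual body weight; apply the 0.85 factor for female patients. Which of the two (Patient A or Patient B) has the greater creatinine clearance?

Patient A

Patient A: CrCl = (140 − 27) × 91.3 / (72 × 2.09) × 0.85 = 10316.9 / 150.48 × 0.85 ≈ 58.3 mL/min
Patient B: CrCl = (140 − 80) × 118.7 / (72 × 2.9) × 0.85 = 7122.0 / 208.80 × 0.85 ≈ 29.0 mL/min
58.3 vs 29.0 mL/min → Patient A is higher.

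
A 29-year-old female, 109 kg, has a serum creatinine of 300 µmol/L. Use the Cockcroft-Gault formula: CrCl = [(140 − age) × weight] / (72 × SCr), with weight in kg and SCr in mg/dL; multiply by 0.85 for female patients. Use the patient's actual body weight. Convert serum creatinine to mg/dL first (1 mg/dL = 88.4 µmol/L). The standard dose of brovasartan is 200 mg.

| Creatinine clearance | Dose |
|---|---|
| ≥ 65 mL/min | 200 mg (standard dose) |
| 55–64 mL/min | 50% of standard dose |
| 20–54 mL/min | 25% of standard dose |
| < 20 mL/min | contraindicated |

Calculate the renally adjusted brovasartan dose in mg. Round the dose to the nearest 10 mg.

50 mg

SCr = 300 / 88.4 = 3.394 mg/dL
CrCl = (140 − 29) × 109 / (72 × 3.394) × 0.85 = 12099.0 / 244.37 × 0.85 ≈ 42.1 mL/min
CrCl ≈ 42 mL/min → bracket 20–54 mL/min.
25% of 200 mg = 50 mg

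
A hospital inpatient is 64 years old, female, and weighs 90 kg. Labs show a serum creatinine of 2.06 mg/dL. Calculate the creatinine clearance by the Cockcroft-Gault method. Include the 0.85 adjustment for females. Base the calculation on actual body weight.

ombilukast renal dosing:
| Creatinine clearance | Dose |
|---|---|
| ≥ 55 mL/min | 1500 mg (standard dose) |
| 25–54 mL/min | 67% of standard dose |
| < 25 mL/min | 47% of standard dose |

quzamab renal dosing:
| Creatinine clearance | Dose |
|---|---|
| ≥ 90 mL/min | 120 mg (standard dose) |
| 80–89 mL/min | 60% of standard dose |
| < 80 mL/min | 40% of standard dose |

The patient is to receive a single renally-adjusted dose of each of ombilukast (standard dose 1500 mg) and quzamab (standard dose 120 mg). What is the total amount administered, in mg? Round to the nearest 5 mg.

1055 mg

CrCl = (140 − 64) × 90 / (72 × 2.06) × 0.85 = 6840.0 / 148.32 × 0.85 ≈ 39.2 mL/min
CrCl ≈ 39 mL/min.
ombilukast: 25–54 mL/min → 67% of 1500 mg = 1005 mg.
quzamab: < 80 mL/min → 40% of 120 mg = 48 mg.
Total = 1005 + 48 = 1053 mg.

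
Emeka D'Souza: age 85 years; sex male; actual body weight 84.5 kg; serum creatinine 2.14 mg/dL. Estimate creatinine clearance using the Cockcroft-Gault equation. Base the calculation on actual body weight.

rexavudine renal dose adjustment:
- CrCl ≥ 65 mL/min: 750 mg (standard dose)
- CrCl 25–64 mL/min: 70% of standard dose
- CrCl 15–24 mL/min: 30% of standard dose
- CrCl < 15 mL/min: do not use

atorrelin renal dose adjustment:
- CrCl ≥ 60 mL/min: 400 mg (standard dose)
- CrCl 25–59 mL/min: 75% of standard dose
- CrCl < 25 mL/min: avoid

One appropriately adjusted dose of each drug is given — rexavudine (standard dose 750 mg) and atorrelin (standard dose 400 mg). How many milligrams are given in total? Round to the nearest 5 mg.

825 mg

CrCl = (140 − 85) × 84.5 / (72 × 2.14) = 4647.5 / 154.08 ≈ 30.2 mL/min
CrCl ≈ 30 mL/min.
rexavudine: 25–64 mL/min → 70% of 750 mg = 525 mg.
atorrelin: 25–59 mL/min → 75% of 400 mg = 300 mg.
Total = 525 + 300 = 825 mg.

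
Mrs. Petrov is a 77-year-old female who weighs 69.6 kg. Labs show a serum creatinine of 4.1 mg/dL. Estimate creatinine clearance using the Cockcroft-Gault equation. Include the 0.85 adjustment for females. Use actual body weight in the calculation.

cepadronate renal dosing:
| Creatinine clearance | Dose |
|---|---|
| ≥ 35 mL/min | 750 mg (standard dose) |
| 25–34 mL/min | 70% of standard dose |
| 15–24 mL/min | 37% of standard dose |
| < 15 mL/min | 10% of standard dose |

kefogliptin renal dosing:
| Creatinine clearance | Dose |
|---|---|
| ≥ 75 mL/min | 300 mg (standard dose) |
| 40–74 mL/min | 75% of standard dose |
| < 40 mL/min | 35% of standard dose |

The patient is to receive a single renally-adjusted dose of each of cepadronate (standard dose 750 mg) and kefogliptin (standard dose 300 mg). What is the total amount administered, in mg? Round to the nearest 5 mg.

CrCl = (140 − 77) × 69.6 / (72 × 4.1) × 0.85 = 4384.8 / 295.20 × 0.85 ≈ 12.6 mL/min
CrCl ≈ 13 mL/min.
cepadronate: < 15 mL/min → 10% of 750 mg = 75 mg.
kefogliptin: < 40 mL/min → 35% of 300 mg = 105 mg.
Total = 75 + 105 = 180 mg.

180 mg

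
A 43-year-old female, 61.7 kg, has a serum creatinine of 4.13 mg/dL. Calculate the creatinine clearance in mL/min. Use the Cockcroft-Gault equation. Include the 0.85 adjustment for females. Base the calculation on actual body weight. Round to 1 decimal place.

CrCl = (140 − 43) × 61.7 / (72 × 4.13) × 0.85 = 5984.9 / 297.36 × 0.85 ≈ 17.1 mL/min

17.1 mL/min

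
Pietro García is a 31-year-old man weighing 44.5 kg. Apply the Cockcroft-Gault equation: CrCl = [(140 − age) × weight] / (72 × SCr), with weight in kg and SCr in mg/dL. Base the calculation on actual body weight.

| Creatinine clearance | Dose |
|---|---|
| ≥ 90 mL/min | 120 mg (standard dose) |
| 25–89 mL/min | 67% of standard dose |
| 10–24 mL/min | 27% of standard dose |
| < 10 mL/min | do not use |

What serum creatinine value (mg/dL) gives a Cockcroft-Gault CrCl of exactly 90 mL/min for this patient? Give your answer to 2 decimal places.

Standard dose requires CrCl ≥ 90 mL/min.
Set (140 − 31) × 44.5 / (72 × SCr) = 90
SCr = (140 − 31) × 44.5 / (72 × 90) = 0.749 mg/dL

0.75 mg/dL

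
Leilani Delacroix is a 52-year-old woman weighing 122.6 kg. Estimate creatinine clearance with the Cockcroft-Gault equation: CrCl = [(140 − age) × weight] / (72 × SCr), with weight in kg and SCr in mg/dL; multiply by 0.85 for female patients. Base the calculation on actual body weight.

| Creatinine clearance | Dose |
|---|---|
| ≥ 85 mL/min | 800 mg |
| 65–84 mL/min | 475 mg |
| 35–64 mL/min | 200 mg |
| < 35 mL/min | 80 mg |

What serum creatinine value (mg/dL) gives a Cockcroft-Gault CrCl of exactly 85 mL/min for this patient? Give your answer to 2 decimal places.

1.50 mg/dL

Standard dose requires CrCl ≥ 85 mL/min.
Set (140 − 52) × 122.6 × 0.85 / (72 × SCr) = 85
SCr = (140 − 52) × 122.6 × 0.85 / (72 × 85) = 1.498 mg/dL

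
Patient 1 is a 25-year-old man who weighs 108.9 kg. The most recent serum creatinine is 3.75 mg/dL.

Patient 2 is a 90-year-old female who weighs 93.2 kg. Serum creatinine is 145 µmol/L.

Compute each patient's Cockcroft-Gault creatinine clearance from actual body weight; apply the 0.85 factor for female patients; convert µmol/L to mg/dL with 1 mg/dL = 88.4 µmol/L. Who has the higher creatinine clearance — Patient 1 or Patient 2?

Patient 1

Patient 1: CrCl = (140 − 25) × 108.9 / (72 × 3.75) = 12523.5 / 270.00 ≈ 46.4 mL/min
Patient 2: SCr = 145 / 88.4 = 1.64 mg/dL
Patient 2: CrCl = (140 − 90) × 93.2 / (72 × 1.64) × 0.85 = 4660.0 / 118.08 × 0.85 ≈ 33.5 mL/min
46.4 vs 33.5 mL/min → Patient 1 is higher.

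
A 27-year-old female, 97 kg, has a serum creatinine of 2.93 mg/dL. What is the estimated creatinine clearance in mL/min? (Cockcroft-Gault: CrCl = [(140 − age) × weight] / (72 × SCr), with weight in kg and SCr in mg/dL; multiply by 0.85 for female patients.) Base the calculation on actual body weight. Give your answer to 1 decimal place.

44.2 mL/min

CrCl = (140 − 27) × 97 / (72 × 2.93) × 0.85 = 10961.0 / 210.96 × 0.85 ≈ 44.2 mL/min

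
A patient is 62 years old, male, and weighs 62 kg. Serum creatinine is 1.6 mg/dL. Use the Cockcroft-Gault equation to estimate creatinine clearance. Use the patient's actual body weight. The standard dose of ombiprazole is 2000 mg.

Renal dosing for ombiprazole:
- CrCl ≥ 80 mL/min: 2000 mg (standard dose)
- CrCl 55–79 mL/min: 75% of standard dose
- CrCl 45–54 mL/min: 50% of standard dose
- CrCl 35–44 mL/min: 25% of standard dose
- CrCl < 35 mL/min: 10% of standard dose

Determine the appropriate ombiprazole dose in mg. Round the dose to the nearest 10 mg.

500 mg

CrCl = (140 − 62) × 62 / (72 × 1.6) = 4836.0 / 115.20 ≈ 42.0 mL/min
CrCl ≈ 42 mL/min → bracket 35–44 mL/min.
25% of 2000 mg = 500 mg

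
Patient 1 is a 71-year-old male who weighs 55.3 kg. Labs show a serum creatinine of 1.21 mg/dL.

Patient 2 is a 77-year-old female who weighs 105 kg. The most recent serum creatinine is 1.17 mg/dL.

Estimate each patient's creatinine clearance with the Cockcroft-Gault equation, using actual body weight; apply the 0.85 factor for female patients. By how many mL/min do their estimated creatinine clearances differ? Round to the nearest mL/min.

Patient 1: CrCl = (140 − 71) × 55.3 / (72 × 1.21) = 3815.7 / 87.12 ≈ 43.8 mL/min
Patient 2: CrCl = (140 − 77) × 105 / (72 × 1.17) × 0.85 = 6615.0 / 84.24 × 0.85 ≈ 66.7 mL/min
|43.8 − 66.7| = 22.9 mL/min

23 mL/min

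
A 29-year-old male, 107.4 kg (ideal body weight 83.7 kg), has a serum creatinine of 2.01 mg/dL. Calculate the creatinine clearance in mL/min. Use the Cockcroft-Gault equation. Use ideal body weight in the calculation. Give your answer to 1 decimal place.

64.2 mL/min

CrCl = (140 − 29) × 83.7 / (72 × 2.01) = 9290.7 / 144.72 ≈ 64.2 mL/min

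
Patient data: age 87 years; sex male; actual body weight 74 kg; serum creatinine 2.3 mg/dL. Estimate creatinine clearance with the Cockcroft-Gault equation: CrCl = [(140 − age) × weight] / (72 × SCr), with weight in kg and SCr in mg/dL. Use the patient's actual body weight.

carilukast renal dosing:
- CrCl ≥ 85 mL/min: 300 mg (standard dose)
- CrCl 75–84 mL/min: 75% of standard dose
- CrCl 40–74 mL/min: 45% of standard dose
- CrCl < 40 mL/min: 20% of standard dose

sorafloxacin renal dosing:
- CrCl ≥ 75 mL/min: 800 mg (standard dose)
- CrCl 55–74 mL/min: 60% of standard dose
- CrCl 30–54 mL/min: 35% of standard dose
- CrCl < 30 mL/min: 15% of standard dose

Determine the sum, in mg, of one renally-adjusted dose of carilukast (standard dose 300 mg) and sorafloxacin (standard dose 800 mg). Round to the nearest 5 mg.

180 mg

CrCl = (140 − 87) × 74 / (72 × 2.3) = 3922.0 / 165.60 ≈ 23.7 mL/min
CrCl ≈ 24 mL/min.
carilukast: < 40 mL/min → 20% of 300 mg = 60 mg.
sorafloxacin: < 30 mL/min → 15% of 800 mg = 120 mg.
Total = 60 + 120 = 180 mg.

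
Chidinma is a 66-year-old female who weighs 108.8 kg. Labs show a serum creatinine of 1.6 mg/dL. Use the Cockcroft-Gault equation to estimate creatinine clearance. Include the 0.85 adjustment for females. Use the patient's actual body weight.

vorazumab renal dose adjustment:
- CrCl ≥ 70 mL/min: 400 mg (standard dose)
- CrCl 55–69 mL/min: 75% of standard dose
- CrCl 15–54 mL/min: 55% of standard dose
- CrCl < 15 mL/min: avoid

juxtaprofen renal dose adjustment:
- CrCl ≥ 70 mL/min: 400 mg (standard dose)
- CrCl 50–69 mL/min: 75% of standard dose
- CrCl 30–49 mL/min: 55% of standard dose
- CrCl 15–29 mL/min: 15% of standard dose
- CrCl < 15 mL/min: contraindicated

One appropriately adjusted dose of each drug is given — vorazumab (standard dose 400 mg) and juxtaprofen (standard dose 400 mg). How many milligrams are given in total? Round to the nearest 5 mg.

CrCl = (140 − 66) × 108.8 / (72 × 1.6) × 0.85 = 8051.2 / 115.20 × 0.85 ≈ 59.4 mL/min
CrCl ≈ 59 mL/min.
vorazumab: 55–69 mL/min → 75% of 400 mg = 300 mg.
juxtaprofen: 50–69 mL/min → 75% of 400 mg = 300 mg.
Total = 300 + 300 = 600 mg.

600 mg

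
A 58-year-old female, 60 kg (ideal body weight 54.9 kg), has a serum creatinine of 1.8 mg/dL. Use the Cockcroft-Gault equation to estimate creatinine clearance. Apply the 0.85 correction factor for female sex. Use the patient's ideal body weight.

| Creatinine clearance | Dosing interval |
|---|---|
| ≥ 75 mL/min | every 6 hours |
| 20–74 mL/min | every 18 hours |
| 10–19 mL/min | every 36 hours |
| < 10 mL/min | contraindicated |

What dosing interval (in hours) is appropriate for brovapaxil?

every 18 hours

CrCl = (140 − 58) × 54.9 / (72 × 1.8) × 0.85 = 4501.8 / 129.60 × 0.85 ≈ 29.5 mL/min
CrCl ≈ 30 mL/min → bracket 20–74 mL/min → every 18 hours.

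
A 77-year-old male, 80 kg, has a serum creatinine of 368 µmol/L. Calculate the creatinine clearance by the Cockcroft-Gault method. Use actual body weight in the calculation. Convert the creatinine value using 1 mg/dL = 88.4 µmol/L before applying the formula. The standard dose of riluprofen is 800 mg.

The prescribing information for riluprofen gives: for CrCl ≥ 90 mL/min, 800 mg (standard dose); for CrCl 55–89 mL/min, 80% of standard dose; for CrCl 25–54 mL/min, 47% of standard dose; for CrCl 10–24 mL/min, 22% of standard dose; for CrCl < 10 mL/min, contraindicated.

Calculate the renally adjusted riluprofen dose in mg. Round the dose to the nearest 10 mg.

180 mg

SCr = 368 / 88.4 = 4.163 mg/dL
CrCl = (140 − 77) × 80 / (72 × 4.163) = 5040.0 / 299.74 ≈ 16.8 mL/min
CrCl ≈ 17 mL/min → bracket 10–24 mL/min.
22% of 800 mg = 176 mg → 180 mg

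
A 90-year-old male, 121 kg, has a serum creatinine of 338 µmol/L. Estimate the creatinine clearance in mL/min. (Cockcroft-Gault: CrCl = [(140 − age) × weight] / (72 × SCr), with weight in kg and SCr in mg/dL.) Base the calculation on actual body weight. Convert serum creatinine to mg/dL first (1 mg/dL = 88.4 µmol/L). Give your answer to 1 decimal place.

SCr = 338 / 88.4 = 3.824 mg/dL
CrCl = (140 − 90) × 121 / (72 × 3.824) = 6050.0 / 275.33 ≈ 22.0 mL/min

22.0 mL/min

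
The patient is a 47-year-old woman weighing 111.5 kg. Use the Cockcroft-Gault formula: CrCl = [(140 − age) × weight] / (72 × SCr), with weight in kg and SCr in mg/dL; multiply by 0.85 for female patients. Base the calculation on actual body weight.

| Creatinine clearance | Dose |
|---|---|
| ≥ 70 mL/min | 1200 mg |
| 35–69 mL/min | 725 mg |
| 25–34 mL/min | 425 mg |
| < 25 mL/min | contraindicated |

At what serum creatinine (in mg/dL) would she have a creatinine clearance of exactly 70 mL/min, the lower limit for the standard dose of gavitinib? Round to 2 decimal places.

1.75 mg/dL

Standard dose requires CrCl ≥ 70 mL/min.
Set (140 − 47) × 111.5 × 0.85 / (72 × SCr) = 70
SCr = (140 − 47) × 111.5 × 0.85 / (72 × 70) = 1.749 mg/dL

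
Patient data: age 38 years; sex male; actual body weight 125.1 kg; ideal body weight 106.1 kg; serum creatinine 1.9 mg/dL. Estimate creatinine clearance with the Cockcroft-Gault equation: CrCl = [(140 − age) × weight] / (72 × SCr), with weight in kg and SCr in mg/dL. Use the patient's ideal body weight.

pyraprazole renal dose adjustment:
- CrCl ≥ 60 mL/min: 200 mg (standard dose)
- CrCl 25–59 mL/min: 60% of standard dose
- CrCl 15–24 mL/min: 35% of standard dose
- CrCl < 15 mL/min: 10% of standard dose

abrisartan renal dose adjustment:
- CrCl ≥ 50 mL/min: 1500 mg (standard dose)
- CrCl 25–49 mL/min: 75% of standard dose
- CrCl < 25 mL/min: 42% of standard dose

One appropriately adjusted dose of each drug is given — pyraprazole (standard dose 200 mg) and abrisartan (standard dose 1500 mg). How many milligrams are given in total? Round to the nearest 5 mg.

1700 mg

CrCl = (140 − 38) × 106.1 / (72 × 1.9) = 10822.2 / 136.80 ≈ 79.1 mL/min
CrCl ≈ 79 mL/min.
pyraprazole: ≥ 60 mL/min → 100% of 200 mg = 200 mg.
abrisartan: ≥ 50 mL/min → 100% of 1500 mg = 1500 mg.
Total = 200 + 1500 = 1700 mg.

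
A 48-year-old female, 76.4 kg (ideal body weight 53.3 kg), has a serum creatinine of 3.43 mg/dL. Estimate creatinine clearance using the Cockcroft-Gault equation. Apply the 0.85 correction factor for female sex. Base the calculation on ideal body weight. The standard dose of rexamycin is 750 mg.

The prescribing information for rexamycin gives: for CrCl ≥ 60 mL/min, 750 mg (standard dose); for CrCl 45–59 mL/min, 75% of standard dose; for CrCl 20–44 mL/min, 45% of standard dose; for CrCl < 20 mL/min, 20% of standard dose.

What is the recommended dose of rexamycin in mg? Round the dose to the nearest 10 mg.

CrCl = (140 − 48) × 53.3 / (72 × 3.43) × 0.85 = 4903.6 / 246.96 × 0.85 ≈ 16.9 mL/min
CrCl ≈ 17 mL/min → bracket < 20 mL/min.
20% of 750 mg = 150 mg

150 mg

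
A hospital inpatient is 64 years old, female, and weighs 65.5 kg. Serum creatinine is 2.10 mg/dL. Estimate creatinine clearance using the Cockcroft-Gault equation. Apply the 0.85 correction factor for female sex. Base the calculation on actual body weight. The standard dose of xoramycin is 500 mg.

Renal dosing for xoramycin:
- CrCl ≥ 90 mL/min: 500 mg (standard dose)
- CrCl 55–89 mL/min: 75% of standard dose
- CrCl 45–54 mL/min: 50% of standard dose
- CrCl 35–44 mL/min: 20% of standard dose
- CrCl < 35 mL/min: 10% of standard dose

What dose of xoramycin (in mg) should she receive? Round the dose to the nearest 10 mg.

CrCl = (140 − 64) × 65.5 / (72 × 2.1) × 0.85 = 4978.0 / 151.20 × 0.85 ≈ 28.0 mL/min
CrCl ≈ 28 mL/min → bracket < 35 mL/min.
10% of 500 mg = 50 mg

50 mg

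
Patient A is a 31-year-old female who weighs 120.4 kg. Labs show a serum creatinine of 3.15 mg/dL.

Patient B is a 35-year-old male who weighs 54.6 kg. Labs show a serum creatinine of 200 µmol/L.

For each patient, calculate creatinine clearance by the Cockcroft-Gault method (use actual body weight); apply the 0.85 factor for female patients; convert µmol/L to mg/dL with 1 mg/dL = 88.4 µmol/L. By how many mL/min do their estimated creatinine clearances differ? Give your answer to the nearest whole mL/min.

14 mL/min

Patient A: CrCl = (140 − 31) × 120.4 / (72 × 3.15) × 0.85 = 13123.6 / 226.80 × 0.85 ≈ 49.2 mL/min
Patient B: SCr = 200 / 88.4 = 2.262 mg/dL
Patient B: CrCl = (140 − 35) × 54.6 / (72 × 2.262) = 5733.0 / 162.86 ≈ 35.2 mL/min
|49.2 − 35.2| = 14.0 mL/min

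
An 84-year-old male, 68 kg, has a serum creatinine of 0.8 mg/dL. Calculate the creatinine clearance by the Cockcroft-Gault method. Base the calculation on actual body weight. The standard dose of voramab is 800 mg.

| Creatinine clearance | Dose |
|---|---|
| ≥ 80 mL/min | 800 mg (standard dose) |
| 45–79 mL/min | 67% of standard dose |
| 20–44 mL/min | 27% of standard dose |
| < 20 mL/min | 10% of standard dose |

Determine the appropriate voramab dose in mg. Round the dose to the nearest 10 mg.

540 mg

CrCl = (140 − 84) × 68 / (72 × 0.8) = 3808.0 / 57.60 ≈ 66.1 mL/min
CrCl ≈ 66 mL/min → bracket 45–79 mL/min.
67% of 800 mg = 536 mg → 540 mg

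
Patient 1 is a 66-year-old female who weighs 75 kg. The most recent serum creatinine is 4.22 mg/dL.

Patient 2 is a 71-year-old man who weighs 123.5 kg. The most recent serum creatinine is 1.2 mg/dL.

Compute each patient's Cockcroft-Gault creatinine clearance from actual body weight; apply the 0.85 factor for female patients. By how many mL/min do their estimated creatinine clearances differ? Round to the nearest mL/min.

Patient 1: CrCl = (140 − 66) × 75 / (72 × 4.22) × 0.85 = 5550.0 / 303.84 × 0.85 ≈ 15.5 mL/min
Patient 2: CrCl = (140 − 71) × 123.5 / (72 × 1.2) = 8521.5 / 86.40 ≈ 98.6 mL/min
|15.5 − 98.6| = 83.1 mL/min

83 mL/min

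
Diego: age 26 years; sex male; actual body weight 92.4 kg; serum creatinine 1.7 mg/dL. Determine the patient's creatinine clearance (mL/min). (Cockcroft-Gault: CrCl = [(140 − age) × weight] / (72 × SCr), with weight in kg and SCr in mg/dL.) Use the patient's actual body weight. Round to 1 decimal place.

CrCl = (140 − 26) × 92.4 / (72 × 1.7) = 10533.6 / 122.40 ≈ 86.1 mL/min

86.1 mL/min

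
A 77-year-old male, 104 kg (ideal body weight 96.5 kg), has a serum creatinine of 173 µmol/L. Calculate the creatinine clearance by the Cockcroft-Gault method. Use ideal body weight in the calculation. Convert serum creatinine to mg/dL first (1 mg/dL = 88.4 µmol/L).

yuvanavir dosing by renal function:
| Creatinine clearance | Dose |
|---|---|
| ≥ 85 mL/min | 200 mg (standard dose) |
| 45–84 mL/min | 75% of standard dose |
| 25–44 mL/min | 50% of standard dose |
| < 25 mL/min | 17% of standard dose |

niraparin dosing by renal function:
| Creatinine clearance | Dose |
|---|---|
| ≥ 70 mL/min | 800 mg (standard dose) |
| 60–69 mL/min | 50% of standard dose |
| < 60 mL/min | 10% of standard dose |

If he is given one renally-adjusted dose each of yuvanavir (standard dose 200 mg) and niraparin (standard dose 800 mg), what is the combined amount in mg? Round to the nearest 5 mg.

180 mg

SCr = 173 / 88.4 = 1.957 mg/dL
CrCl = (140 − 77) × 96.5 / (72 × 1.957) = 6079.5 / 140.90 ≈ 43.1 mL/min
CrCl ≈ 43 mL/min.
yuvanavir: 25–44 mL/min → 50% of 200 mg = 100 mg.
niraparin: < 60 mL/min → 10% of 800 mg = 80 mg.
Total = 100 + 80 = 180 mg.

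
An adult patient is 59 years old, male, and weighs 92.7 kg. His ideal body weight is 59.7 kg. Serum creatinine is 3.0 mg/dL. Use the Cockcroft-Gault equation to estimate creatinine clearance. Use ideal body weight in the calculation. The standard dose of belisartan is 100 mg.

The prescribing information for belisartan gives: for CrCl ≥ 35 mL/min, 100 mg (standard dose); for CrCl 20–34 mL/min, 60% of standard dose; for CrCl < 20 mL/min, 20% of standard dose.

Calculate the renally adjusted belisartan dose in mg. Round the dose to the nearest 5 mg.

60 mg

CrCl = (140 − 59) × 59.7 / (72 × 3) = 4835.7 / 216.00 ≈ 22.4 mL/min
CrCl ≈ 22 mL/min → bracket 20–34 mL/min.
60% of 100 mg = 60 mg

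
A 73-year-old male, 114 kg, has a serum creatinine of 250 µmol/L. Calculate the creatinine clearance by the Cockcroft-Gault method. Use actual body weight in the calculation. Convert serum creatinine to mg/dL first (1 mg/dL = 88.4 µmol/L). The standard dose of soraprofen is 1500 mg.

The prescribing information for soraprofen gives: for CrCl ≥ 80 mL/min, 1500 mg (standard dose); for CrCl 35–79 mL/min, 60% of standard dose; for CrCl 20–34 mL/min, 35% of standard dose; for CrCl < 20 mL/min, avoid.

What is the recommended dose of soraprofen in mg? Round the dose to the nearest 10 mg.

SCr = 250 / 88.4 = 2.828 mg/dL
CrCl = (140 − 73) × 114 / (72 × 2.828) = 7638.0 / 203.62 ≈ 37.5 mL/min
CrCl ≈ 38 mL/min → bracket 35–79 mL/min.
60% of 1500 mg = 900 mg

900 mg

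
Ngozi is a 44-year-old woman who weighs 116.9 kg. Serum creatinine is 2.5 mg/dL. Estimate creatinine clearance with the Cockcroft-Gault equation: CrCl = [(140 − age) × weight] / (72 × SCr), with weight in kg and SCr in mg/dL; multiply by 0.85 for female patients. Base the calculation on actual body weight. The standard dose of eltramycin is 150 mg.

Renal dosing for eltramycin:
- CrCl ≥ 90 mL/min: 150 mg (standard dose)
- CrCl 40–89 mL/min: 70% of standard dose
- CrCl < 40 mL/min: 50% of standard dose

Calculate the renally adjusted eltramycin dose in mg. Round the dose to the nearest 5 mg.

105 mg

CrCl = (140 − 44) × 116.9 / (72 × 2.5) × 0.85 = 11222.4 / 180.00 × 0.85 ≈ 53.0 mL/min
CrCl ≈ 53 mL/min → bracket 40–89 mL/min.
70% of 150 mg = 105 mg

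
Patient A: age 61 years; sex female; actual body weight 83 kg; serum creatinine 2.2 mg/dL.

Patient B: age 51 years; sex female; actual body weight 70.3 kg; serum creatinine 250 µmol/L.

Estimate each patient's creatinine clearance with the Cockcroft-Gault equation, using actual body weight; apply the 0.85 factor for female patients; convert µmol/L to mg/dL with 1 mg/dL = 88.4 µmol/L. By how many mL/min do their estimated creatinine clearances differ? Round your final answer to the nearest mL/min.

9 mL/min

Patient A: CrCl = (140 − 61) × 83 / (72 × 2.2) × 0.85 = 6557.0 / 158.40 × 0.85 ≈ 35.2 mL/min
Patient B: SCr = 250 / 88.4 = 2.828 mg/dL
Patient B: CrCl = (140 − 51) × 70.3 / (72 × 2.828) × 0.85 = 6256.7 / 203.62 × 0.85 ≈ 26.1 mL/min
|35.2 − 26.1| = 9.1 mL/min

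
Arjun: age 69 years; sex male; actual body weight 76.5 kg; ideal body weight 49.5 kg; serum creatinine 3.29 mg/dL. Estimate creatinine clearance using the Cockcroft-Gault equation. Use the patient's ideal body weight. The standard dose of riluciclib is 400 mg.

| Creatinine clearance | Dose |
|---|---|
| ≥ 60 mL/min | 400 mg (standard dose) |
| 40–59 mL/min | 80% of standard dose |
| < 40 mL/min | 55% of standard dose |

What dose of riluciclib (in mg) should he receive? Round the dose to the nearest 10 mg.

220 mg

CrCl = (140 − 69) × 49.5 / (72 × 3.29) = 3514.5 / 236.88 ≈ 14.8 mL/min
CrCl ≈ 15 mL/min → bracket < 40 mL/min.
55% of 400 mg = 220 mg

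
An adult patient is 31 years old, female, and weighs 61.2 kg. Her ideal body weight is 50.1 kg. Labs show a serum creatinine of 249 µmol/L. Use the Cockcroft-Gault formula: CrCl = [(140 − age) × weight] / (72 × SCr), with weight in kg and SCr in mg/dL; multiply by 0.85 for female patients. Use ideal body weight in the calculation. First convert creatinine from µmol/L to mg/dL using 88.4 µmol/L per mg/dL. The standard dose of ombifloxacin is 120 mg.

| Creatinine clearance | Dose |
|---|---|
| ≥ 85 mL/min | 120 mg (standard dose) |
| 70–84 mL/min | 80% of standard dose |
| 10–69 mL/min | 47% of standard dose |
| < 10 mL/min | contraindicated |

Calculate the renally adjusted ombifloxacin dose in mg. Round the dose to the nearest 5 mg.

SCr = 249 / 88.4 = 2.817 mg/dL
CrCl = (140 − 31) × 50.1 / (72 × 2.817) × 0.85 = 5460.9 / 202.82 × 0.85 ≈ 22.9 mL/min
CrCl ≈ 23 mL/min → bracket 10–69 mL/min.
47% of 120 mg = 56.4 mg → 55 mg

55 mg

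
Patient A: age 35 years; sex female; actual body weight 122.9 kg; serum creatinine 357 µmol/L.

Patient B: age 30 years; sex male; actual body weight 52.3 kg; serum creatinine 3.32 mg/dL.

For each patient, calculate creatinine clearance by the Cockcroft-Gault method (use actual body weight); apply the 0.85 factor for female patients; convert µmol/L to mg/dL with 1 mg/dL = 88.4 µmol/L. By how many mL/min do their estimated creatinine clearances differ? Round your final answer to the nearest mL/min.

14 mL/min

Patient A: SCr = 357 / 88.4 = 4.038 mg/dL
Patient A: CrCl = (140 − 35) × 122.9 / (72 × 4.038) × 0.85 = 12904.5 / 290.74 × 0.85 ≈ 37.7 mL/min
Patient B: CrCl = (140 − 30) × 52.3 / (72 × 3.32) = 5753.0 / 239.04 ≈ 24.1 mL/min
|37.7 − 24.1| = 13.6 mL/min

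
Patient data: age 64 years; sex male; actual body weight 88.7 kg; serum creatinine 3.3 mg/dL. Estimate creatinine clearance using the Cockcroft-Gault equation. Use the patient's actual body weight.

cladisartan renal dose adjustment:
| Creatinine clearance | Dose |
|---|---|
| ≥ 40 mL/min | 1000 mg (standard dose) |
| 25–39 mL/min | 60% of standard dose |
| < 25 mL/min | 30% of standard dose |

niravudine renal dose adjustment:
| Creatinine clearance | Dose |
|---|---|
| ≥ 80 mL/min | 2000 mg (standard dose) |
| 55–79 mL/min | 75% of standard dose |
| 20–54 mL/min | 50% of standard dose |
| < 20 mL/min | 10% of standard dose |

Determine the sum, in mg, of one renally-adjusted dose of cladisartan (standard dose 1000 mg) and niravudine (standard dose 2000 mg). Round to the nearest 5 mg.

CrCl = (140 − 64) × 88.7 / (72 × 3.3) = 6741.2 / 237.60 ≈ 28.4 mL/min
CrCl ≈ 28 mL/min.
cladisartan: 25–39 mL/min → 60% of 1000 mg = 600 mg.
niravudine: 20–54 mL/min → 50% of 2000 mg = 1000 mg.
Total = 600 + 1000 = 1600 mg.

1600 mg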